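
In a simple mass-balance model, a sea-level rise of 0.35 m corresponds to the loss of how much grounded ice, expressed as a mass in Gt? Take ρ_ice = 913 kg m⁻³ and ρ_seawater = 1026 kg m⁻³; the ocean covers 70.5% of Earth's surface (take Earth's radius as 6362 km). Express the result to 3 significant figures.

≈ 1.29×10^5 Gt

Required water volume = Δh × A = 0.35 m × 3.59×10^14 m² = 1.255×10^14 m³.
ρ_w = 1026 kg m⁻³, so the mass of water = 1.255×10^14 m³ × 1026 kg m⁻³ = 1.288×10^17 kg = 1.29×10^5 Gt (and the same mass of ice, by conservation).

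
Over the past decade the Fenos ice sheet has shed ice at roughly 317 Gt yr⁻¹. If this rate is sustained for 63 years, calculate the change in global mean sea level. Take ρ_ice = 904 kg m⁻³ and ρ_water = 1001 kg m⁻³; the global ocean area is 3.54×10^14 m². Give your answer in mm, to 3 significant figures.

Total mass lost = 317 Gt/yr × 63 yr = 1.997×10^4 Gt = 1.997×10^16 kg.
ρ_w = 1001 kg m⁻³, so water volume = 1.997×10^16 / 1001 = 1.995×10^13 m³.
Δh = 1.995×10^13 / 3.54×10^14 = 0.0564 m = 56.4 mm.

≈ 56.4 mm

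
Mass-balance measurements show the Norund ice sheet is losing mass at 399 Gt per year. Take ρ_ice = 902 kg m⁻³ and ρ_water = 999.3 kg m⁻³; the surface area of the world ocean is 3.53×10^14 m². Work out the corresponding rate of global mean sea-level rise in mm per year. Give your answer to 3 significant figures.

≈ 1.13 mm/yr

ρ_w = 999.3 kg m⁻³. Annual water volume added = 399 Gt / ρ_w = 3.990×10^14 kg / 999.3 kg m⁻³ = 3.993×10^11 m³.
Δh per year = 3.993×10^11 / 3.53×10^14 = 1.13×10^-3 m = 1.13 mm.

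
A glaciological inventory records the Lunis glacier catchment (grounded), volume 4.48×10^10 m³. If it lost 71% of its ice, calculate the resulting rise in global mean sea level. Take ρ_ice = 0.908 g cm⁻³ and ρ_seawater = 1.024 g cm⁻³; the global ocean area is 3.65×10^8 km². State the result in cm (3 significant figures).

Lunis: 0.71 × 4.48×10^10 m³ × (908/1024) = 2.820×10^10 m³ of water.
Spread over 3.65×10^14 m² of ocean, Δh = 2.820×10^10 / 3.65×10^14 = 7.73×10^-5 m = 7.73×10^-3 cm.

≈ 7.73×10^-3 cm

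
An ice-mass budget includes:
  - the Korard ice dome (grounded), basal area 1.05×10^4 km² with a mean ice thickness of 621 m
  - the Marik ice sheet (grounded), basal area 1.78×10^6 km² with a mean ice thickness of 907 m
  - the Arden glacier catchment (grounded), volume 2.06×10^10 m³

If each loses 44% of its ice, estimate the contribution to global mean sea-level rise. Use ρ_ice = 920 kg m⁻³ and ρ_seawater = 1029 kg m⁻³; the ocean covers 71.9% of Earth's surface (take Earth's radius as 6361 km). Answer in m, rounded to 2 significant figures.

Korard: ice volume = 1.05×10^4 km² × 621 m = 6520 km³; 0.44 × 6520 × (920/1029) = 2565 km³ of water.
Marik: ice volume = 1.78×10^6 km² × 907 m = 1.614×10^6 km³; 0.44 × 1.614×10^6 × (920/1029) = 6.351×10^5 km³ of water.
Arden: 0.44 × 2.06×10^10 m³ × (920/1029) = 8.104×10^9 m³ of water.
Total added water ≈ 6.377×10^14 m³ over 3.66×10^14 m² → Δh = 1.74 m.

≈ 1.7 m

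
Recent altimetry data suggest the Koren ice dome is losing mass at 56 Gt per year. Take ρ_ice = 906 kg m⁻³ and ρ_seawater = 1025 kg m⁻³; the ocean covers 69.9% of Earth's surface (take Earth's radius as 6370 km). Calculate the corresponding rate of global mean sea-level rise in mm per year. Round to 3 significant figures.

≈ 0.153 mm/yr

ρ_w = 1025 kg m⁻³. Annual water volume added = 56 Gt / ρ_w = 5.600×10^13 kg / 1025 kg m⁻³ = 5.463×10^10 m³.
Δh per year = 5.463×10^10 / 3.56×10^14 = 1.53×10^-4 m = 0.153 mm.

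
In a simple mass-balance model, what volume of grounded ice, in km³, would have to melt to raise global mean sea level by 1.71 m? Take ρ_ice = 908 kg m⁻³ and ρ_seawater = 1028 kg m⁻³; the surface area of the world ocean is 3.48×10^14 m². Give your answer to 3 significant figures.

≈ 6.74×10^5 km³

Required water volume = Δh × A = 1.71 m × 3.48×10^14 m² = 5.951×10^14 m³ = 5.951×10^5 km³.
Ice volume = water volume × ρ_w/ρ_ice = 5.951×10^5 × 1028/908 = 6.74×10^5 km³.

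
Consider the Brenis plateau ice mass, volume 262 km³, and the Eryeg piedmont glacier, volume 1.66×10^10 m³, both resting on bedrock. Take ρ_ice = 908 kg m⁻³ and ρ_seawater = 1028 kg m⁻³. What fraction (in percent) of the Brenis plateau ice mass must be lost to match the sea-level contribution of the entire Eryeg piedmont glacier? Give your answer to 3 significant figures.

≈ 6.34 %

Equal sea-level rise means equal mass of meltwater, i.e. equal mass of ice lost.
Ice mass of Eryeg: 1.507×10^13 kg; ice mass of Brenis: 2.379×10^14 kg.
Fraction required = 1.507×10^13 / 2.379×10^14 = 0.0634 → 6.34 %.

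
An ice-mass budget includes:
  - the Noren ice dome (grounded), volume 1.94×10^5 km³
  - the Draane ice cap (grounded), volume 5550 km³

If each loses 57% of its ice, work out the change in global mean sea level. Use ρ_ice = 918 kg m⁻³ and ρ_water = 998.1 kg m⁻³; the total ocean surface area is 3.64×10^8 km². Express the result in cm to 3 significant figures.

Noren: 0.57 × 1.94×10^5 km³ × (918/998.1) = 1.017×10^5 km³ of water.
Draane: 0.57 × 5550 km³ × (918/998.1) = 2910 km³ of water.
Total added water ≈ 1.046×10^14 m³ over 3.64×10^14 m² → Δh = 0.287 m = 28.7 cm.

≈ 28.7 cm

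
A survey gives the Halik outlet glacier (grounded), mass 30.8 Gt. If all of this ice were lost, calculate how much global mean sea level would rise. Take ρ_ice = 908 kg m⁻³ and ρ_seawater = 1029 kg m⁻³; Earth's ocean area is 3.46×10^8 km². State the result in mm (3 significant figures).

≈ 0.0865 mm

Halik: 30.8 Gt = 3.080×10^13 kg; dividing by ρ_w = 1029 kg m⁻³ gives 2.993×10^10 m³ of water.
Spread over 3.46×10^14 m² of ocean, Δh = 2.993×10^10 / 3.46×10^14 = 8.65×10^-5 m = 0.0865 mm.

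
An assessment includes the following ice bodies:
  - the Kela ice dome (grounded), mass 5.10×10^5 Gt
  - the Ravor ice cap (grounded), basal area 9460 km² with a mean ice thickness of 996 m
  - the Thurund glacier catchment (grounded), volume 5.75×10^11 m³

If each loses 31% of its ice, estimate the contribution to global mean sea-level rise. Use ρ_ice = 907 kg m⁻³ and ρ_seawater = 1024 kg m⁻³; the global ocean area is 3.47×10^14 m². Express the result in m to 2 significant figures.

Kela: 0.31 × 5.10×10^5 Gt = 1.581×10^17 kg; dividing by ρ_w = 1024 kg m⁻³ gives 1.544×10^14 m³ of water.
Ravor: ice volume = 9460 km² × 996 m = 9422 km³; 0.31 × 9422 × (907/1024) = 2587 km³ of water.
Thurund: 0.31 × 5.75×10^11 m³ × (907/1024) = 1.579×10^11 m³ of water.
Total added water ≈ 1.571×10^14 m³ over 3.47×10^14 m² → Δh = 0.453 m.

≈ 0.45 m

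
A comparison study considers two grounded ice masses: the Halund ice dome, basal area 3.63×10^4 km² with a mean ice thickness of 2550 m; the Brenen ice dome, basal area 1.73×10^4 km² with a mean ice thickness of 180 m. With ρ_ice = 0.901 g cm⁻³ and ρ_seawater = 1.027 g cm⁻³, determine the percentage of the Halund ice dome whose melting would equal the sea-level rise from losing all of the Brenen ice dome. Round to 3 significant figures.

≈ 3.36 %

Equal sea-level rise means equal mass of meltwater, i.e. equal mass of ice lost.
Ice mass of Brenen: 2.806×10^15 kg; ice mass of Halund: 8.340×10^16 kg.
Fraction required = 2.806×10^15 / 8.340×10^16 = 0.0336 → 3.36 %.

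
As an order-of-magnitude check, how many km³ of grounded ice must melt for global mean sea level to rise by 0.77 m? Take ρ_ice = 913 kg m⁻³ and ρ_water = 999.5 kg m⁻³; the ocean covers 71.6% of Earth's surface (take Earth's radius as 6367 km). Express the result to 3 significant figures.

Required water volume = Δh × A = 0.77 m × 3.65×10^14 m² = 2.809×10^14 m³ = 2.809×10^5 km³.
Ice volume = water volume × ρ_w/ρ_ice = 2.809×10^5 × 999.5/913 = 3.07×10^5 km³.

≈ 3.07×10^5 km³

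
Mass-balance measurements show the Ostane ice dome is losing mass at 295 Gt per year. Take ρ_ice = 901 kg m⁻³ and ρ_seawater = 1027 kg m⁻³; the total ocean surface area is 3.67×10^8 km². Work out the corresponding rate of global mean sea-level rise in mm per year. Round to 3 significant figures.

≈ 0.783 mm/yr

ρ_w = 1027 kg m⁻³. Annual water volume added = 295 Gt / ρ_w = 2.950×10^14 kg / 1027 kg m⁻³ = 2.872×10^11 m³.
Δh per year = 2.872×10^11 / 3.67×10^14 = 7.83×10^-4 m = 0.783 mm.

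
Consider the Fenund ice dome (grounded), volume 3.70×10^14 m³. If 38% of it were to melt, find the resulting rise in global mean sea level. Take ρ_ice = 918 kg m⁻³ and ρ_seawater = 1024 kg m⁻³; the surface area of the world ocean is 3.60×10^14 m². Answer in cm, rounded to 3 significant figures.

≈ 35.0 cm

Fenund: 0.38 × 3.70×10^14 m³ × (918/1024) = 1.260×10^14 m³ of water.
Spread over 3.60×10^14 m² of ocean, Δh = 1.260×10^14 / 3.60×10^14 = 0.350 m = 35.0 cm.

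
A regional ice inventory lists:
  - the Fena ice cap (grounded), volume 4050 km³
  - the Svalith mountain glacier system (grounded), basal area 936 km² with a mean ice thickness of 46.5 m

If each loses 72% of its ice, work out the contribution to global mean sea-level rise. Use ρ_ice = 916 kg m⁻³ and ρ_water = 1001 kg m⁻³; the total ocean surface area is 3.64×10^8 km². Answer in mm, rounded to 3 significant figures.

≈ 7.41 mm

Fena: 0.72 × 4050 km³ × (916/1001) = 2668 km³ of water.
Svalith: ice volume = 936 km² × 46.5 m = 43.52 km³; 0.72 × 43.52 × (916/1001) = 28.68 km³ of water.
Total added water ≈ 2.697×10^12 m³ over 3.64×10^14 m² → Δh = 7.41×10^-3 m = 7.41 mm.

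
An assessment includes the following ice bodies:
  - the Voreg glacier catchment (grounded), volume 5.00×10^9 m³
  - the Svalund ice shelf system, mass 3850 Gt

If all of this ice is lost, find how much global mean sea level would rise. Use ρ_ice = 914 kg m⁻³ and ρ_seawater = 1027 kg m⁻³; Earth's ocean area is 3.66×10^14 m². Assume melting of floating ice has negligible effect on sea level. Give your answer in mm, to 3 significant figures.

Voreg: 5.00×10^9 m³ × (914/1027) = 4.450×10^9 m³ of water.
The Svalund ice shelf system is floating and already displaces its own weight of water, so its melt adds essentially nothing to sea level.
Total added water ≈ 4.450×10^9 m³ over 3.66×10^14 m² → Δh = 1.22×10^-5 m = 0.0122 mm.

≈ 0.0122 mm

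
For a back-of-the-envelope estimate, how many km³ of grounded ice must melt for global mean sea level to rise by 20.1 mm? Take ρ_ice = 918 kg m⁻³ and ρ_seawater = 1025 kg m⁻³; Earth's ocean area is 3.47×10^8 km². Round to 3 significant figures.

≈ 7790 km³

Required water volume = Δh × A = 0.0201 m × 3.47×10^14 m² = 6.975×10^12 m³ = 6975 km³.
Ice volume = water volume × ρ_w/ρ_ice = 6975 × 1025/918 = 7790 km³.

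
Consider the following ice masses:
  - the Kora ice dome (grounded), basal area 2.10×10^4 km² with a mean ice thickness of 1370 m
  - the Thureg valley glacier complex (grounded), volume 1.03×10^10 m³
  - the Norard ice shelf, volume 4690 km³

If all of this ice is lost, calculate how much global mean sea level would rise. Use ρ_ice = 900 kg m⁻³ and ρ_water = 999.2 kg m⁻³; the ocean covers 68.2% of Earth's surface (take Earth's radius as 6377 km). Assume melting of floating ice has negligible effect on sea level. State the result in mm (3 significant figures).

Kora: ice volume = 2.10×10^4 km² × 1370 m = 2.877×10^4 km³; 2.877×10^4 × (900/999.2) = 2.591×10^4 km³ of water.
Thureg: 1.03×10^10 m³ × (900/999.2) = 9.277×10^9 m³ of water.
The Norard ice shelf is floating and already displaces its own weight of water, so its melt adds essentially nothing to sea level.
Total added water ≈ 2.592×10^13 m³ over 3.49×10^14 m² → Δh = 0.0744 m = 74.4 mm.

≈ 74.4 mm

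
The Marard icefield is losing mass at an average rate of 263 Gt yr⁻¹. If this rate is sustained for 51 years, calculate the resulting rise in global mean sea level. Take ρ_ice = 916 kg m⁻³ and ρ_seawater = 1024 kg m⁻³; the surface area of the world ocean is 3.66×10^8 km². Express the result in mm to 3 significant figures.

Total mass lost = 263 Gt/yr × 51 yr = 1.341×10^4 Gt = 1.341×10^16 kg.
ρ_w = 1024 kg m⁻³, so water volume = 1.341×10^16 / 1024 = 1.310×10^13 m³.
Δh = 1.310×10^13 / 3.66×10^14 = 0.0358 m = 35.8 mm.

≈ 35.8 mm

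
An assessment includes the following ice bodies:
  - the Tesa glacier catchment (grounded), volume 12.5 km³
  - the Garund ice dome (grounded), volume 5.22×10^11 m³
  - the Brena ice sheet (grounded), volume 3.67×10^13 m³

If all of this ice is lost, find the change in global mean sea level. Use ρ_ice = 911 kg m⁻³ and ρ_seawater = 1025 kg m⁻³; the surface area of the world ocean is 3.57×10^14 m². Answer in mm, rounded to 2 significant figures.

Tesa: 12.5 km³ × (911/1025) = 11.11 km³ of water.
Garund: 5.22×10^11 m³ × (911/1025) = 4.639×10^11 m³ of water.
Brena: 3.67×10^13 m³ × (911/1025) = 3.262×10^13 m³ of water.
Total added water ≈ 3.309×10^13 m³ over 3.57×10^14 m² → Δh = 0.0927 m = 93 mm.

≈ 93 mm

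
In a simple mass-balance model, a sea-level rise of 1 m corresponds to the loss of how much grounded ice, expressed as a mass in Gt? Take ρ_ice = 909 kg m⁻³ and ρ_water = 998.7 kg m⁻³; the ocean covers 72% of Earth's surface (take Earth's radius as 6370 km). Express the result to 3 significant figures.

Required water volume = Δh × A = 1 m × 3.67×10^14 m² = 3.671×10^14 m³.
ρ_w = 998.7 kg m⁻³, so the mass of water = 3.671×10^14 m³ × 998.7 kg m⁻³ = 3.667×10^17 kg = 3.67×10^5 Gt (and the same mass of ice, by conservation).

≈ 3.67×10^5 Gt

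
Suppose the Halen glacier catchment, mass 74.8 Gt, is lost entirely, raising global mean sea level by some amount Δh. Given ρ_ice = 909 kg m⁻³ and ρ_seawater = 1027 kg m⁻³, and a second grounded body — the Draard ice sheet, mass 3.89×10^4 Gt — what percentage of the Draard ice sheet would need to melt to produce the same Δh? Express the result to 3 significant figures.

Equal sea-level rise means equal mass of meltwater, i.e. equal mass of ice lost.
Ice mass of Halen: 7.480×10^13 kg; ice mass of Draard: 3.890×10^16 kg.
Fraction required = 7.480×10^13 / 3.890×10^16 = 1.92×10^-3 → 0.192 %.

≈ 0.192 %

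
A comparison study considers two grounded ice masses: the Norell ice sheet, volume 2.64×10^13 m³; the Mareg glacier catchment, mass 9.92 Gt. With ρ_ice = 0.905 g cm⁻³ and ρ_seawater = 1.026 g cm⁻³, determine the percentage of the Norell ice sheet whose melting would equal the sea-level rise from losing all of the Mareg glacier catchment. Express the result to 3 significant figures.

Equal sea-level rise means equal mass of meltwater, i.e. equal mass of ice lost.
Ice mass of Mareg: 9.920×10^12 kg; ice mass of Norell: 2.389×10^16 kg.
Fraction required = 9.920×10^12 / 2.389×10^16 = 4.15×10^-4 → 0.0415 %.

≈ 0.0415 %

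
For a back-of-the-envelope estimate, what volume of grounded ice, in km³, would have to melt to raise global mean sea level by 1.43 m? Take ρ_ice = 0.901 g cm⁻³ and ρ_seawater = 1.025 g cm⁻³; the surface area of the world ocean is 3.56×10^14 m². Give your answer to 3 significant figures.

Required water volume = Δh × A = 1.43 m × 3.56×10^14 m² = 5.091×10^14 m³ = 5.091×10^5 km³.
Ice volume = water volume × ρ_w/ρ_ice = 5.091×10^5 × 1025/901 = 5.79×10^5 km³.

≈ 5.79×10^5 km³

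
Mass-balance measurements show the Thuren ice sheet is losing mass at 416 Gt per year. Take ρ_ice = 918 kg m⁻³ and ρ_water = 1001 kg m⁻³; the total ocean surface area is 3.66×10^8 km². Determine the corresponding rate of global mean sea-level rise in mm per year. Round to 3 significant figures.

≈ 1.14 mm/yr

ρ_w = 1001 kg m⁻³. Annual water volume added = 416 Gt / ρ_w = 4.160×10^14 kg / 1001 kg m⁻³ = 4.156×10^11 m³.
Δh per year = 4.156×10^11 / 3.66×10^14 = 1.14×10^-3 m = 1.14 mm.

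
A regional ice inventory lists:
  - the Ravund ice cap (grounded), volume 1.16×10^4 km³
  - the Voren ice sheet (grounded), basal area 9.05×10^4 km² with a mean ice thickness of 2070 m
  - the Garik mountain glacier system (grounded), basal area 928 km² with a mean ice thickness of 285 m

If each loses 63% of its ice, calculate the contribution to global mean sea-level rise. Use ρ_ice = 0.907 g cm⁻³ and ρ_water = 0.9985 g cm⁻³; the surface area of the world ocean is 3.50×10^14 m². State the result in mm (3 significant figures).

Ravund: 0.63 × 1.16×10^4 km³ × (907/998.5) = 6638 km³ of water.
Voren: ice volume = 9.05×10^4 km² × 2070 m = 1.873×10^5 km³; 0.63 × 1.873×10^5 × (907/998.5) = 1.072×10^5 km³ of water.
Garik: ice volume = 928 km² × 285 m = 264.5 km³; 0.63 × 264.5 × (907/998.5) = 151.4 km³ of water.
Total added water ≈ 1.140×10^14 m³ over 3.50×10^14 m² → Δh = 0.326 m = 326 mm.

≈ 326 mm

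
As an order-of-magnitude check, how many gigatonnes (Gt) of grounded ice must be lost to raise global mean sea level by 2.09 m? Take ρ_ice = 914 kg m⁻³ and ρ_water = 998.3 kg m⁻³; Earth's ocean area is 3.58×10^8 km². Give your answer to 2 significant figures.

≈ 7.5×10^5 Gt

Required water volume = Δh × A = 2.09 m × 3.58×10^14 m² = 7.482×10^14 m³.
ρ_w = 998.3 kg m⁻³, so the mass of water = 7.482×10^14 m³ × 998.3 kg m⁻³ = 7.469×10^17 kg = 7.5×10^5 Gt (and the same mass of ice, by conservation).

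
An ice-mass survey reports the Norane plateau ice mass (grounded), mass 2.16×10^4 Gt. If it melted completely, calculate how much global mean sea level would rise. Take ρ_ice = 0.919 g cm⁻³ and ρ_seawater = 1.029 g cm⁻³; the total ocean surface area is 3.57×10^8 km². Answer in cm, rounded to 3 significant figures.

≈ 5.88 cm

Norane: 2.16×10^4 Gt = 2.160×10^16 kg; dividing by ρ_w = 1.029 g cm⁻³ = 1029 kg m⁻³ gives 2.099×10^13 m³ of water.
Spread over 3.57×10^14 m² of ocean, Δh = 2.099×10^13 / 3.57×10^14 = 0.0588 m = 5.88 cm.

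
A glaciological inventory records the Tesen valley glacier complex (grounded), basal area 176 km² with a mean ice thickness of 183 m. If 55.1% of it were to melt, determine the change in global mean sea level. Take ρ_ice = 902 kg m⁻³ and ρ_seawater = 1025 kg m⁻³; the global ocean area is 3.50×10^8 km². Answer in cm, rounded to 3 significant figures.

Tesen: ice volume = 176 km² × 183 m = 32.21 km³; 0.551 × 32.21 × (902/1025) = 15.62 km³ of water.
Spread over 3.50×10^14 m² of ocean, Δh = 1.562×10^10 / 3.50×10^14 = 4.46×10^-5 m = 4.46×10^-3 cm.

≈ 4.46×10^-3 cm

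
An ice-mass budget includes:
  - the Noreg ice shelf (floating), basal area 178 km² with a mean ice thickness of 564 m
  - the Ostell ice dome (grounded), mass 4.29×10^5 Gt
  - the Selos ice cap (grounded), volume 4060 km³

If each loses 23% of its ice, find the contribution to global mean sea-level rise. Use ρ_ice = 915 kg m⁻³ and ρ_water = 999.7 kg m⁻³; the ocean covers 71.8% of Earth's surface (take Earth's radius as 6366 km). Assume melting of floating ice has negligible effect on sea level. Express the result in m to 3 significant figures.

≈ 0.272 m

The Noreg ice shelf is floating and already displaces its own weight of water, so its melt adds essentially nothing to sea level.
Ostell: 0.23 × 4.29×10^5 Gt = 9.867×10^16 kg; dividing by ρ_w = 999.7 kg m⁻³ gives 9.870×10^13 m³ of water.
Selos: 0.23 × 4060 km³ × (915/999.7) = 854.7 km³ of water.
Total added water ≈ 9.955×10^13 m³ over 3.66×10^14 m² → Δh = 0.272 m.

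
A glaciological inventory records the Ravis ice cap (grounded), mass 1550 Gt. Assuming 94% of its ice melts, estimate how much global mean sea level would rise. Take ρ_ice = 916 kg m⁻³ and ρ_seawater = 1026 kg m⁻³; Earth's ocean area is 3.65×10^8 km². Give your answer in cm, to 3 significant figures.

≈ 0.389 cm

Ravis: 0.94 × 1550 Gt = 1.457×10^15 kg; dividing by ρ_w = 1026 kg m⁻³ gives 1.420×10^12 m³ of water.
Spread over 3.65×10^14 m² of ocean, Δh = 1.420×10^12 / 3.65×10^14 = 3.89×10^-3 m = 0.389 cm.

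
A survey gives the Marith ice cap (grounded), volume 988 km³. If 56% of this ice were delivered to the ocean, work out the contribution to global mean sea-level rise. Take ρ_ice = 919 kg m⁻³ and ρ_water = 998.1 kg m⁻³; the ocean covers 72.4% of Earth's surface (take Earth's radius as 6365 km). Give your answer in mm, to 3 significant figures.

≈ 1.38 mm

Marith: 0.56 × 988 km³ × (919/998.1) = 509.4 km³ of water.
Spread over 3.69×10^14 m² of ocean, Δh = 5.094×10^11 / 3.69×10^14 = 1.38×10^-3 m = 1.38 mm.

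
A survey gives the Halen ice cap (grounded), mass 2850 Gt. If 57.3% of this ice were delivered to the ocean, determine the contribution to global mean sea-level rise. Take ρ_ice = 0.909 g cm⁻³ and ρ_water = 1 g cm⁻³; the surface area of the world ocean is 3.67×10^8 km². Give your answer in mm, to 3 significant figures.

Halen: 0.573 × 2850 Gt = 1.633×10^15 kg; dividing by ρ_w = 1 g cm⁻³ = 1000 kg m⁻³ gives 1.633×10^12 m³ of water.
Spread over 3.67×10^14 m² of ocean, Δh = 1.633×10^12 / 3.67×10^14 = 4.45×10^-3 m = 4.45 mm.

≈ 4.45 mm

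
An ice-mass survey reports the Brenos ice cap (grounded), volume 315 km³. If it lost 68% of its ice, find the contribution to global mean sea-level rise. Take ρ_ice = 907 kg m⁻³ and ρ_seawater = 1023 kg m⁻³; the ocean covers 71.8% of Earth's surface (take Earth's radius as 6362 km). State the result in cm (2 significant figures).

≈ 0.052 cm

Brenos: 0.68 × 315 km³ × (907/1023) = 189.9 km³ of water.
Spread over 3.65×10^14 m² of ocean, Δh = 1.899×10^11 / 3.65×10^14 = 5.20×10^-4 m = 0.052 cm.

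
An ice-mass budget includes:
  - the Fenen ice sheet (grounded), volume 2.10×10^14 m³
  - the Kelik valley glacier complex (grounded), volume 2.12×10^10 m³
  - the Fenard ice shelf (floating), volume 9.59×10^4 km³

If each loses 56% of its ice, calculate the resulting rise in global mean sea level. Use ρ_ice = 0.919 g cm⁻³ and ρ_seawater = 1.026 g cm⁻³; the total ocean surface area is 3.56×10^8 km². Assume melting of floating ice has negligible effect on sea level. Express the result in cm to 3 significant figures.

≈ 29.6 cm

Fenen: 0.56 × 2.10×10^14 m³ × (919/1026) = 1.053×10^14 m³ of water.
Kelik: 0.56 × 2.12×10^10 m³ × (919/1026) = 1.063×10^10 m³ of water.
The Fenard ice shelf is floating and already displaces its own weight of water, so its melt adds essentially nothing to sea level.
Total added water ≈ 1.053×10^14 m³ over 3.56×10^14 m² → Δh = 0.296 m = 29.6 cm.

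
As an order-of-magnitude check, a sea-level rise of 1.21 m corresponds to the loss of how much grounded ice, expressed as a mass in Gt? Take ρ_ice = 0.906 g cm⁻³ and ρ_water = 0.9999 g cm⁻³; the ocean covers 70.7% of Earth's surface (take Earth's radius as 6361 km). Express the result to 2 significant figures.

≈ 4.3×10^5 Gt

Required water volume = Δh × A = 1.21 m × 3.59×10^14 m² = 4.350×10^14 m³.
ρ_w = 0.9999 g cm⁻³ = 999.9 kg m⁻³, so the mass of water = 4.350×10^14 m³ × 999.9 kg m⁻³ = 4.349×10^17 kg = 4.3×10^5 Gt (and the same mass of ice, by conservation).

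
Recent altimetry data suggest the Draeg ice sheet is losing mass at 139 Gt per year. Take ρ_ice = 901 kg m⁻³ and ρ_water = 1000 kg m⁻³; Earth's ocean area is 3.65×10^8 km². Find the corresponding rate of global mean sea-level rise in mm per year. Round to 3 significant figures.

≈ 0.381 mm/yr

ρ_w = 1000 kg m⁻³. Annual water volume added = 139 Gt / ρ_w = 1.390×10^14 kg / 1000 kg m⁻³ = 1.390×10^11 m³.
Δh per year = 1.390×10^11 / 3.65×10^14 = 3.81×10^-4 m = 0.381 mm.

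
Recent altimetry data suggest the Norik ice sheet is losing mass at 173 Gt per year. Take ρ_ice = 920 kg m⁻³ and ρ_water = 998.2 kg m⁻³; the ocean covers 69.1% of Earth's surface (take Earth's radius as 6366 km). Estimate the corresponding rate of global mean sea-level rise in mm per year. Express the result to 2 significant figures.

ρ_w = 998.2 kg m⁻³. Annual water volume added = 173 Gt / ρ_w = 1.730×10^14 kg / 998.2 kg m⁻³ = 1.733×10^11 m³.
Δh per year = 1.733×10^11 / 3.52×10^14 = 4.93×10^-4 m = 0.49 mm.

≈ 0.49 mm/yr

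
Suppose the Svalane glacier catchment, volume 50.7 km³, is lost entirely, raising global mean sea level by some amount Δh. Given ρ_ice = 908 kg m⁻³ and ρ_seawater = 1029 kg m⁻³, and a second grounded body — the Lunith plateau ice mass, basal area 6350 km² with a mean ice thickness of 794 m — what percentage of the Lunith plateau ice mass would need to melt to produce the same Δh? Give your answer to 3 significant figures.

Equal sea-level rise means equal mass of meltwater, i.e. equal mass of ice lost.
Ice mass of Svalane: 4.604×10^13 kg; ice mass of Lunith: 4.578×10^15 kg.
Fraction required = 4.604×10^13 / 4.578×10^15 = 0.0101 → 1.01 %.

≈ 1.01 %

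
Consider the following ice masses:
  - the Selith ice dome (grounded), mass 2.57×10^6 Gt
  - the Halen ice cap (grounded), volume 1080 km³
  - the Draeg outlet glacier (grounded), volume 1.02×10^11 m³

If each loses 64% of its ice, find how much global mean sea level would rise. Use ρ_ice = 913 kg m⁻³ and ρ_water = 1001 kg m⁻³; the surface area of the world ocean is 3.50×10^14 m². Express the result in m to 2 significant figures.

Selith: 0.64 × 2.57×10^6 Gt = 1.645×10^18 kg; dividing by ρ_w = 1001 kg m⁻³ gives 1.643×10^15 m³ of water.
Halen: 0.64 × 1080 km³ × (913/1001) = 630.4 km³ of water.
Draeg: 0.64 × 1.02×10^11 m³ × (913/1001) = 5.954×10^10 m³ of water.
Total added water ≈ 1.644×10^15 m³ over 3.50×10^14 m² → Δh = 4.70 m.

≈ 4.7 m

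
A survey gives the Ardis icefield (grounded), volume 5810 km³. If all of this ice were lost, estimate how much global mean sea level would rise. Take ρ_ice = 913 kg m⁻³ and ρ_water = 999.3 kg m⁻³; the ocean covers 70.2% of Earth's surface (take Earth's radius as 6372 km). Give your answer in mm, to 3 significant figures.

≈ 14.8 mm

Ardis: 5810 km³ × (913/999.3) = 5308 km³ of water.
Spread over 3.58×10^14 m² of ocean, Δh = 5.308×10^12 / 3.58×10^14 = 0.0148 m = 14.8 mm.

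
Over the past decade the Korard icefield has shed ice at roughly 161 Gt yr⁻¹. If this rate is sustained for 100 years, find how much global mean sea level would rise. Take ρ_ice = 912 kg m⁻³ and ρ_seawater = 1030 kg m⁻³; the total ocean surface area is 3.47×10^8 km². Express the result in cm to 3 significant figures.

≈ 4.50 cm

Total mass lost = 161 Gt/yr × 100 yr = 1.610×10^4 Gt = 1.610×10^16 kg.
ρ_w = 1030 kg m⁻³, so water volume = 1.610×10^16 / 1030 = 1.563×10^13 m³.
Δh = 1.563×10^13 / 3.47×10^14 = 0.0450 m = 4.50 cm.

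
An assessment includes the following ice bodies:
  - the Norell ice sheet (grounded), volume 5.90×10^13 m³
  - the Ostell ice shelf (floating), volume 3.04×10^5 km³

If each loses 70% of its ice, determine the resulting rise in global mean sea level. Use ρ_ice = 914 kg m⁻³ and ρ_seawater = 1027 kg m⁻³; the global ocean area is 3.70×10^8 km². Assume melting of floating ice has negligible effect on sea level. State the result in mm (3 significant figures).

Norell: 0.7 × 5.90×10^13 m³ × (914/1027) = 3.676×10^13 m³ of water.
The Ostell ice shelf is floating and already displaces its own weight of water, so its melt adds essentially nothing to sea level.
Total added water ≈ 3.676×10^13 m³ over 3.70×10^14 m² → Δh = 0.0993 m = 99.3 mm.

≈ 99.3 mm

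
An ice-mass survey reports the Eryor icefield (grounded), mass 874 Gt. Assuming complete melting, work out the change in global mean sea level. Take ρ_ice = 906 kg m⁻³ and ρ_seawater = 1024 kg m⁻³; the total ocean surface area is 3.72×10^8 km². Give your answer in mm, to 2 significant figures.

≈ 2.3 mm

Eryor: 874 Gt = 8.740×10^14 kg; dividing by ρ_w = 1024 kg m⁻³ gives 8.535×10^11 m³ of water.
Spread over 3.72×10^14 m² of ocean, Δh = 8.535×10^11 / 3.72×10^14 = 2.29×10^-3 m = 2.3 mm.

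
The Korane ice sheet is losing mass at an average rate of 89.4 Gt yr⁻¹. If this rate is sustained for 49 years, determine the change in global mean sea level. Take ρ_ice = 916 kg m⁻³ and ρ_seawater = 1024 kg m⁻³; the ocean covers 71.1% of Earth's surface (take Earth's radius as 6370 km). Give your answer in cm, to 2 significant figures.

Total mass lost = 89.4 Gt/yr × 49 yr = 4381 Gt = 4.381×10^15 kg.
ρ_w = 1024 kg m⁻³, so water volume = 4.381×10^15 / 1024 = 4.278×10^12 m³.
Δh = 4.278×10^12 / 3.63×10^14 = 0.0118 m = 1.2 cm.

≈ 1.2 cm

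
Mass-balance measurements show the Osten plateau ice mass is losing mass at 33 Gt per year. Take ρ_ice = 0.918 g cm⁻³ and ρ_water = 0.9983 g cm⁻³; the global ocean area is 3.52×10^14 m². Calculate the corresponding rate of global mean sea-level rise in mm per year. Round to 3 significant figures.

≈ 0.0939 mm/yr

ρ_w = 0.9983 g cm⁻³ = 998.3 kg m⁻³. Annual water volume added = 33 Gt / ρ_w = 3.300×10^13 kg / 998.3 kg m⁻³ = 3.306×10^10 m³.
Δh per year = 3.306×10^10 / 3.52×10^14 = 9.39×10^-5 m = 0.0939 mm.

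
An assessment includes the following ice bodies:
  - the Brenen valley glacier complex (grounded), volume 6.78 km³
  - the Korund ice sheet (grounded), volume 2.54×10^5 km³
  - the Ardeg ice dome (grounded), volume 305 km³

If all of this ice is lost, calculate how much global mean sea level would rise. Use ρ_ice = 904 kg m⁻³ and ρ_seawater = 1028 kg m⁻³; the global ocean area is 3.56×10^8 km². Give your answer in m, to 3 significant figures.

Brenen: 6.78 km³ × (904/1028) = 5.962 km³ of water.
Korund: 2.54×10^5 km³ × (904/1028) = 2.234×10^5 km³ of water.
Ardeg: 305 km³ × (904/1028) = 268.2 km³ of water.
Total added water ≈ 2.236×10^14 m³ over 3.56×10^14 m² → Δh = 0.628 m.

≈ 0.628 m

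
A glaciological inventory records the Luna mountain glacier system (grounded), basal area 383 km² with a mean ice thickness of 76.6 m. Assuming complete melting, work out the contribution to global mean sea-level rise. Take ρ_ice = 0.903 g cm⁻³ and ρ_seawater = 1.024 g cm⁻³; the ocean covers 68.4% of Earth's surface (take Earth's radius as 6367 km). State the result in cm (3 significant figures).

≈ 7.42×10^-3 cm

Luna: ice volume = 383 km² × 76.6 m = 29.34 km³; 29.34 × (903/1024) = 25.87 km³ of water.
Spread over 3.48×10^14 m² of ocean, Δh = 2.587×10^10 / 3.48×10^14 = 7.42×10^-5 m = 7.42×10^-3 cm.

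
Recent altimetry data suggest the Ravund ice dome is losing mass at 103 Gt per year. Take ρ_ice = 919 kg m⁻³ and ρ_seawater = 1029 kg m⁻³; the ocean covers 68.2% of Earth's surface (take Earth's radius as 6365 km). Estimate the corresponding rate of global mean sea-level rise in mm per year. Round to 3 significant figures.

ρ_w = 1029 kg m⁻³. Annual water volume added = 103 Gt / ρ_w = 1.030×10^14 kg / 1029 kg m⁻³ = 1.001×10^11 m³.
Δh per year = 1.001×10^11 / 3.47×10^14 = 2.88×10^-4 m = 0.288 mm.

≈ 0.288 mm/yr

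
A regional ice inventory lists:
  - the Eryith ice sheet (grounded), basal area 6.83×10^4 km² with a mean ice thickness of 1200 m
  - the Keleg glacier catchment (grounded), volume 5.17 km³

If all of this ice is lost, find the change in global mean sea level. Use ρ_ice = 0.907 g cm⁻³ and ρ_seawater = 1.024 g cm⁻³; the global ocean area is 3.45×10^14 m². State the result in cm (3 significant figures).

≈ 21.0 cm

Eryith: ice volume = 6.83×10^4 km² × 1200 m = 8.196×10^4 km³; 8.196×10^4 × (907/1024) = 7.260×10^4 km³ of water.
Keleg: 5.17 km³ × (907/1024) = 4.579 km³ of water.
Total added water ≈ 7.260×10^13 m³ over 3.45×10^14 m² → Δh = 0.210 m = 21.0 cm.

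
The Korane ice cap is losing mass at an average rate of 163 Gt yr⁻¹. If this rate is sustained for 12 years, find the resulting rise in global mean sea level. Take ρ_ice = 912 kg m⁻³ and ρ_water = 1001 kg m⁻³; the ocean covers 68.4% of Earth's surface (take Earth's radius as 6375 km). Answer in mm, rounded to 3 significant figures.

Total mass lost = 163 Gt/yr × 12 yr = 1956 Gt = 1.956×10^15 kg.
ρ_w = 1001 kg m⁻³, so water volume = 1.956×10^15 / 1001 = 1.954×10^12 m³.
Δh = 1.954×10^12 / 3.49×10^14 = 5.59×10^-3 m = 5.59 mm.

≈ 5.59 mm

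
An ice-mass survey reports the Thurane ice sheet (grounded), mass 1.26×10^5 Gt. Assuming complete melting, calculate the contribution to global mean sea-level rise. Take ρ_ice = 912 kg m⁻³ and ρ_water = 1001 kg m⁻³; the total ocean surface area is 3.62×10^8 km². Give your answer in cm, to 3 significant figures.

≈ 34.8 cm

Thurane: 1.26×10^5 Gt = 1.260×10^17 kg; dividing by ρ_w = 1001 kg m⁻³ gives 1.259×10^14 m³ of water.
Spread over 3.62×10^14 m² of ocean, Δh = 1.259×10^14 / 3.62×10^14 = 0.348 m = 34.8 cm.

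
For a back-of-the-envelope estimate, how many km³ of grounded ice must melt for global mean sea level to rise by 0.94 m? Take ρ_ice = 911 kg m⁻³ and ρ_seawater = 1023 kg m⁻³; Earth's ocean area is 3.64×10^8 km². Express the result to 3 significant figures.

Required water volume = Δh × A = 0.94 m × 3.64×10^14 m² = 3.422×10^14 m³ = 3.422×10^5 km³.
Ice volume = water volume × ρ_w/ρ_ice = 3.422×10^5 × 1023/911 = 3.84×10^5 km³.

≈ 3.84×10^5 km³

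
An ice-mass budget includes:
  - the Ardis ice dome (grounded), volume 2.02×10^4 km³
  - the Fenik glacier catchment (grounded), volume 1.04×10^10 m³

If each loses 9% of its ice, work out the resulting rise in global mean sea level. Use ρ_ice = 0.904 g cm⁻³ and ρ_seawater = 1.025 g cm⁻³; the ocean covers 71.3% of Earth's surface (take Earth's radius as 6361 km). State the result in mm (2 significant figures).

Ardis: 0.09 × 2.02×10^4 km³ × (904/1025) = 1603 km³ of water.
Fenik: 0.09 × 1.04×10^10 m³ × (904/1025) = 8.255×10^8 m³ of water.
Total added water ≈ 1.604×10^12 m³ over 3.63×10^14 m² → Δh = 4.42×10^-3 m = 4.4 mm.

≈ 4.4 mm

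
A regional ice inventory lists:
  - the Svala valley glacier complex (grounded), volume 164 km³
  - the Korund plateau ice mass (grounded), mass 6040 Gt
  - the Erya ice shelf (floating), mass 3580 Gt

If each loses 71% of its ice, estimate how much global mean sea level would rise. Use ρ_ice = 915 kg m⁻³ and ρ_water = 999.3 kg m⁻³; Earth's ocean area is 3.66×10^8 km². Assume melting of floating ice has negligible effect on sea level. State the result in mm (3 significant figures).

Svala: 0.71 × 164 km³ × (915/999.3) = 106.6 km³ of water.
Korund: 0.71 × 6040 Gt = 4.288×10^15 kg; dividing by ρ_w = 999.3 kg m⁻³ gives 4.291×10^12 m³ of water.
The Erya ice shelf is floating and already displaces its own weight of water, so its melt adds essentially nothing to sea level.
Total added water ≈ 4.398×10^12 m³ over 3.66×10^14 m² → Δh = 0.0120 m = 12.0 mm.

≈ 12.0 mm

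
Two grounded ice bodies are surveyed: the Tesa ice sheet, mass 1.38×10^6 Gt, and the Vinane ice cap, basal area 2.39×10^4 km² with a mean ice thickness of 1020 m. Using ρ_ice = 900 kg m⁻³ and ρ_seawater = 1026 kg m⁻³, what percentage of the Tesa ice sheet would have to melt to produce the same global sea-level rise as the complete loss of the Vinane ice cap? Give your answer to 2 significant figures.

Equal sea-level rise means equal mass of meltwater, i.e. equal mass of ice lost.
Ice mass of Vinane: 2.194×10^16 kg; ice mass of Tesa: 1.380×10^18 kg.
Fraction required = 2.194×10^16 / 1.380×10^18 = 0.0159 → 1.6 %.

≈ 1.6 %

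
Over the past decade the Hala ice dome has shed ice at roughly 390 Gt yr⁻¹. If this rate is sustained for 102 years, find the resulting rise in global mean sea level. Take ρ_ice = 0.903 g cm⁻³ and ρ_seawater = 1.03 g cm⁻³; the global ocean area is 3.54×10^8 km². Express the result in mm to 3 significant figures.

Total mass lost = 390 Gt/yr × 102 yr = 3.978×10^4 Gt = 3.978×10^16 kg.
ρ_w = 1.03 g cm⁻³ = 1030 kg m⁻³, so water volume = 3.978×10^16 / 1030 = 3.862×10^13 m³.
Δh = 3.862×10^13 / 3.54×10^14 = 0.109 m = 109 mm.

≈ 109 mm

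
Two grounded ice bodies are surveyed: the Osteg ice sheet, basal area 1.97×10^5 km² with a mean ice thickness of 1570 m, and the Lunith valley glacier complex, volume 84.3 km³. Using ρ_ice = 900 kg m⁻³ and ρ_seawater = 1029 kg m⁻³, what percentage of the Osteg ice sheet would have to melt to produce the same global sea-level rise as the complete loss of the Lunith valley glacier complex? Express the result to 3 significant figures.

Equal sea-level rise means equal mass of meltwater, i.e. equal mass of ice lost.
Ice mass of Lunith: 7.587×10^13 kg; ice mass of Osteg: 2.784×10^17 kg.
Fraction required = 7.587×10^13 / 2.784×10^17 = 2.73×10^-4 → 0.0273 %.

≈ 0.0273 %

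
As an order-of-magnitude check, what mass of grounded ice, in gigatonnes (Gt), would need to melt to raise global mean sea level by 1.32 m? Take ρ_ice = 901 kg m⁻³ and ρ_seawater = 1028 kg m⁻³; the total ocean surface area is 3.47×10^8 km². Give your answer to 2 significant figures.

≈ 4.7×10^5 Gt

Required water volume = Δh × A = 1.32 m × 3.47×10^14 m² = 4.580×10^14 m³.
ρ_w = 1028 kg m⁻³, so the mass of water = 4.580×10^14 m³ × 1028 kg m⁻³ = 4.709×10^17 kg = 4.7×10^5 Gt (and the same mass of ice, by conservation).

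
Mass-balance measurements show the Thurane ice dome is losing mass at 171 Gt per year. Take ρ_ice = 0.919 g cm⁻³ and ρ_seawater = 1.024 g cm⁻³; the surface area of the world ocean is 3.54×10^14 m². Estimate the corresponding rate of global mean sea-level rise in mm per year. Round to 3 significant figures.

ρ_w = 1.024 g cm⁻³ = 1024 kg m⁻³. Annual water volume added = 171 Gt / ρ_w = 1.710×10^14 kg / 1024 kg m⁻³ = 1.670×10^11 m³.
Δh per year = 1.670×10^11 / 3.54×10^14 = 4.72×10^-4 m = 0.472 mm.

≈ 0.472 mm/yr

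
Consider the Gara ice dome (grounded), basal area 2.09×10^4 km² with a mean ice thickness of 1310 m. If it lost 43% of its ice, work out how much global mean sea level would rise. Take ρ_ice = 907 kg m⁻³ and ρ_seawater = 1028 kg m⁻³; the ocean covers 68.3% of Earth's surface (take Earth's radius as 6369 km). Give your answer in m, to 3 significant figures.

Gara: ice volume = 2.09×10^4 km² × 1310 m = 2.738×10^4 km³; 0.43 × 2.738×10^4 × (907/1028) = 1.039×10^4 km³ of water.
Spread over 3.48×10^14 m² of ocean, Δh = 1.039×10^13 / 3.48×10^14 = 0.0298 m.

≈ 0.0298 m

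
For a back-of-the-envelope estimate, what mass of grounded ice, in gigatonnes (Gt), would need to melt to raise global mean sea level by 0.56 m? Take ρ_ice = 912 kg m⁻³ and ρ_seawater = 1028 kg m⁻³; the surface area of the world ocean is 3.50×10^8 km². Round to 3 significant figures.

≈ 2.01×10^5 Gt

Required water volume = Δh × A = 0.56 m × 3.50×10^14 m² = 1.960×10^14 m³.
ρ_w = 1028 kg m⁻³, so the mass of water = 1.960×10^14 m³ × 1028 kg m⁻³ = 2.015×10^17 kg = 2.01×10^5 Gt (and the same mass of ice, by conservation).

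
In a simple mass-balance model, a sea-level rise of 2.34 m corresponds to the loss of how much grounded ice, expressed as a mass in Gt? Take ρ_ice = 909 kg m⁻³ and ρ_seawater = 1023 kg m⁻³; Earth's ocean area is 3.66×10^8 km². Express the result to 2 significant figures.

Required water volume = Δh × A = 2.34 m × 3.66×10^14 m² = 8.564×10^14 m³.
ρ_w = 1023 kg m⁻³, so the mass of water = 8.564×10^14 m³ × 1023 kg m⁻³ = 8.761×10^17 kg = 8.8×10^5 Gt (and the same mass of ice, by conservation).

≈ 8.8×10^5 Gt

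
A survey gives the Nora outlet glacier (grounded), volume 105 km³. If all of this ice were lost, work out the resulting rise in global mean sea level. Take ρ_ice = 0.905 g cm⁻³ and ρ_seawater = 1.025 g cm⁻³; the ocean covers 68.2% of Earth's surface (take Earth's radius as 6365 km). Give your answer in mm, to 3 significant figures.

≈ 0.267 mm

Nora: 105 km³ × (905/1025) = 92.71 km³ of water.
Spread over 3.47×10^14 m² of ocean, Δh = 9.271×10^10 / 3.47×10^14 = 2.67×10^-4 m = 0.267 mm.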